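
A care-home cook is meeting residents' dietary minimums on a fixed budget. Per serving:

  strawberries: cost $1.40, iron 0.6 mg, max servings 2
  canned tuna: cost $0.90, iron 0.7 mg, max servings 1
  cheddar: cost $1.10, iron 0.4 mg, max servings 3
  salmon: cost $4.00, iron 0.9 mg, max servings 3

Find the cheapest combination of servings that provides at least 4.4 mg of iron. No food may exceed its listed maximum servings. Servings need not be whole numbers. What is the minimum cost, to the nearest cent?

Cost per mg of iron: canned tuna $1.2857, strawberries $2.3333, cheddar $2.7500, salmon $4.4444.
Take 1 serving of canned tuna: +0.7 mg iron for $0.90 (total $0.90, still need 3.7 mg).
Take 2 servings of strawberries: +1.2 mg iron for $2.80 (total $3.70, still need 2.5 mg).
Take 3 servings of cheddar: +1.2 mg iron for $3.30 (total $7.00, still need 1.3 mg).
Take 1.444 servings of salmon: +1.3 mg iron for $5.78 (total $12.78, still need 0.0 mg).
Greedy by cheapest-per-mg is optimal for a single linear constraint, so the minimum cost is $12.78.

$12.78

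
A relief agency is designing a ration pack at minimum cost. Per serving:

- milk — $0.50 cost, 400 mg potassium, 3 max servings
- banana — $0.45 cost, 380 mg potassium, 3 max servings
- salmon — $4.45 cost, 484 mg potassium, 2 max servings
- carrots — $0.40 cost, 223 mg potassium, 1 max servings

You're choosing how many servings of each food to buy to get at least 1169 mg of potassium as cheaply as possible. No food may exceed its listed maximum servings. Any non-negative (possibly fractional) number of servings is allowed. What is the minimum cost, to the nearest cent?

Cost per mg of potassium: banana $0.0012, milk $0.0013, carrots $0.0018, salmon $0.0092.
Take 3 servings of banana: +1140.0 mg potassium for $1.35 (total $1.35, still need 29.0 mg).
Take 0.0725 servings of milk: +29.0 mg potassium for $0.04 (total $1.39, still need 0.0 mg).
Filling from the cheapest source first is optimal under one linear minimum: $1.39.

$1.39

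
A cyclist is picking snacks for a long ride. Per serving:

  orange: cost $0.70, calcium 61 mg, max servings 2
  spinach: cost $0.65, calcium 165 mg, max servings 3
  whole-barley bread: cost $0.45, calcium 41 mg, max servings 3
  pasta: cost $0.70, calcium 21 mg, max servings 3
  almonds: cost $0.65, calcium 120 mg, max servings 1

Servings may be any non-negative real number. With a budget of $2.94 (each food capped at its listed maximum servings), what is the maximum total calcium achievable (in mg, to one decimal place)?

646.0 mg

Calcium per dollar: spinach 253.8, almonds 184.6, whole-barley bread 91.11, orange 87.14, pasta 30.
Take 3 servings of spinach: spends $1.95, +495.0 mg calcium (running total 495.0 mg).
Take 1 serving of almonds: spends $0.65, +120.0 mg calcium (running total 615.0 mg).
Take 0.7556 servings of whole-barley bread: spends $0.34, +31.0 mg calcium (running total 646.0 mg).
Filling greedily by calcium-per-dollar is optimal for one linear limit, giving 646.0 mg.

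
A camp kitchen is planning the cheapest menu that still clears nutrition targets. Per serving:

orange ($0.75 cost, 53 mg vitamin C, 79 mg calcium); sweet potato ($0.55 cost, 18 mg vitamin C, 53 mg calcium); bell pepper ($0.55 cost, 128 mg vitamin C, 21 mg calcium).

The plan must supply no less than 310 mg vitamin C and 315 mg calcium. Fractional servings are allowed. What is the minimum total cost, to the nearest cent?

Compare the cost at each extreme point of the feasible region.
orange only: max(310/53, 315/79) = 5.849 servings → $4.39.
sweet potato only: max(310/18, 315/53) = 17.22 servings → $9.47.
bell pepper only: max(310/128, 315/21) = 15 servings → $8.25.
orange + sweet potato with both targets exact would need a negative amount; discard.
orange + bell pepper with both tight: 3.757 servings and 0.8662 servings → $3.29.
sweet potato + bell pepper with both tight: 5.278 servings and 1.68 servings → $3.83.
Cheapest feasible corner: $3.29.

$3.29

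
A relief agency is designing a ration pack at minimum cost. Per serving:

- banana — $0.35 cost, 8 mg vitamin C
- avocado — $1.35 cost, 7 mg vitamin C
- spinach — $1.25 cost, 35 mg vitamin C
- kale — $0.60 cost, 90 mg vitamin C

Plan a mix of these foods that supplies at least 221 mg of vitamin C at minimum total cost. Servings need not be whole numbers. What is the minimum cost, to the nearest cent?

$1.47

Cost per mg of vitamin C: kale $0.0067, spinach $0.0357, banana $0.0437, avocado $0.1929.
With no serving limits, use only kale: 221 mg / 90 mg = 2.456 servings × $0.60 = $1.47.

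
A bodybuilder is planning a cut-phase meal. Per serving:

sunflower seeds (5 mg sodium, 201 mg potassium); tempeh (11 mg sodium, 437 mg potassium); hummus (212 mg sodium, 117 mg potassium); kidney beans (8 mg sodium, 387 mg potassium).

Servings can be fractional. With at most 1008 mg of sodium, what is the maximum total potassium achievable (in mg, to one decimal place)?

Potassium per mg sodium: kidney beans 48.38, sunflower seeds 40.2, tempeh 39.73, hummus 0.5519.
With no serving limits, spend the whole sodium allowance on kidney beans: 1008 mg / 8 mg × 387 mg = 48762.0 mg.

48762.0 mg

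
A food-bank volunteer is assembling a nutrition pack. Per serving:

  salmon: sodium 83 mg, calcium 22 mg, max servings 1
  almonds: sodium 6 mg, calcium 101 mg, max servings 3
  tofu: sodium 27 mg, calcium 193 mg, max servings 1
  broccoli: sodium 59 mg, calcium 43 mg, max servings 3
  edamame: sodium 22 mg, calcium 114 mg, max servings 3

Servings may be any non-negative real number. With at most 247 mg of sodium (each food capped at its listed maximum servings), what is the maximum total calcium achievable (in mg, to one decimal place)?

937.1 mg

Calcium per mg sodium: almonds 16.83, tofu 7.148, edamame 5.182, broccoli 0.7288, salmon 0.2651.
Take 3 servings of almonds: uses 18 mg sodium, +303.0 mg calcium (running total 303.0 mg).
Take 1 serving of tofu: uses 27 mg sodium, +193.0 mg calcium (running total 496.0 mg).
Take 3 servings of edamame: uses 66 mg sodium, +342.0 mg calcium (running total 838.0 mg).
Take 2.305 servings of broccoli: uses 136 mg sodium, +99.1 mg calcium (running total 937.1 mg).
Greedy by best ratio exhausts the sodium allowance optimally: 937.1 mg.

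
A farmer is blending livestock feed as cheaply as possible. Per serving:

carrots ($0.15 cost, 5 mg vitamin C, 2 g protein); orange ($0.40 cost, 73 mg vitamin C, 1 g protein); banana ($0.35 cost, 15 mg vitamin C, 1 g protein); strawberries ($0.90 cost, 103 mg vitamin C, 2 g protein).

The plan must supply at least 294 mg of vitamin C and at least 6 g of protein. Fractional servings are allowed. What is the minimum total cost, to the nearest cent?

$1.74

carrots only: max(294/5, 6/2) = 58.8 servings → $8.82.
orange only: max(294/73, 6/1) = 6 servings → $2.40.
banana only: max(294/15, 6/1) = 19.6 servings → $6.86.
strawberries only: max(294/103, 6/2) = 3 servings → $2.70.
carrots + orange with both tight: 1.021 servings and 3.957 servings → $1.74.
carrots + banana with both targets exact would need a negative amount; discard.
carrots + strawberries with both tight: 0.1531 servings and 2.847 servings → $2.59.
orange + banana with both tight: 3.517 servings and 2.483 servings → $2.28.
orange + strawberries with both targets exact would need a negative amount; discard.
banana + strawberries with both tight: 0.411 servings and 2.795 servings → $2.66.
So the least-cost plan costs $1.74.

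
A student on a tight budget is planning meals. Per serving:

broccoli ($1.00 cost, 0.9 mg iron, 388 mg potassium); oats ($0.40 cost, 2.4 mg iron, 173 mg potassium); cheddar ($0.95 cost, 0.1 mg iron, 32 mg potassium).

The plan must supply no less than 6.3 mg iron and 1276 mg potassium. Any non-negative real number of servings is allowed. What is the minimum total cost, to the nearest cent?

$2.95

A basic optimal solution has at most two foods positive. Try each food alone and each pair with both targets met exactly.
broccoli only: max(6.3/0.9, 1276/388) = 7 servings → $7.00.
oats only: max(6.3/2.4, 1276/173) = 7.376 servings → $2.95.
cheddar only: max(6.3/0.1, 1276/32) = 63 servings → $59.85.
broccoli + oats with both tight: 2.544 servings and 1.671 servings → $3.21.
broccoli + cheddar: the both-tight solution has a negative serving — not a feasible corner.
oats + cheddar with both tight: 1.244 servings and 33.15 servings → $31.99.
So the least-cost plan costs $2.95.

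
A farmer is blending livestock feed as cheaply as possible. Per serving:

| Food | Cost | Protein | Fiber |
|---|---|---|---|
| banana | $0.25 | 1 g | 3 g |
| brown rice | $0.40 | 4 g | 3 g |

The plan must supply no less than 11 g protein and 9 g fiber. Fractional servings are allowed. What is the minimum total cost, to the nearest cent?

$1.15

The cheapest plan sits at a corner of the feasible region — with two constraints it uses at most two foods.
banana only: max(11/1, 9/3) = 11 servings → $2.75.
brown rice only: max(11/4, 9/3) = 3 servings → $1.20.
banana + brown rice with both tight: 0.3333 servings and 2.667 servings → $1.15.
So the least-cost plan costs $1.15.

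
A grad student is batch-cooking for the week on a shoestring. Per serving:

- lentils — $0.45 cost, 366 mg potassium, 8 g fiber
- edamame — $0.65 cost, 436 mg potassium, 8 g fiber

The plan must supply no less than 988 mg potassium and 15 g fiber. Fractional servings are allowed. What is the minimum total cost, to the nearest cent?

$1.21

For a min-cost LP with two ≥-constraints, a basic feasible solution has at most two positive variables.
lentils only: max(988/366, 15/8) = 2.699 servings → $1.21.
edamame only: max(988/436, 15/8) = 2.266 servings → $1.47.
lentils + edamame: the both-tight solution has a negative serving — not a feasible corner.
Cheapest feasible corner: $1.21.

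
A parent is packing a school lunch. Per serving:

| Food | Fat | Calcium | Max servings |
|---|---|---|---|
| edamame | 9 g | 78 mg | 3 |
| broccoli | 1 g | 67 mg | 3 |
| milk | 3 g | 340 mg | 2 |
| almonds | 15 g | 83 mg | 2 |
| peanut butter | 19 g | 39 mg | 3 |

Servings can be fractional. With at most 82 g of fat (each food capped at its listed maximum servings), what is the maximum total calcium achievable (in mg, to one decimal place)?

Calcium per g fat: milk 113.3, broccoli 67, edamame 8.667, almonds 5.533, peanut butter 2.053.
Take 2 servings of milk: uses 6 g fat, +680.0 mg calcium (running total 680.0 mg).
Take 3 servings of broccoli: uses 3 g fat, +201.0 mg calcium (running total 881.0 mg).
Take 3 servings of edamame: uses 27 g fat, +234.0 mg calcium (running total 1115.0 mg).
Take 2 servings of almonds: uses 30 g fat, +166.0 mg calcium (running total 1281.0 mg).
Take 0.8421 servings of peanut butter: uses 16 g fat, +32.8 mg calcium (running total 1313.8 mg).
Filling greedily by calcium-per-g fat is optimal for one linear limit, giving 1313.8 mg.

1313.8 mg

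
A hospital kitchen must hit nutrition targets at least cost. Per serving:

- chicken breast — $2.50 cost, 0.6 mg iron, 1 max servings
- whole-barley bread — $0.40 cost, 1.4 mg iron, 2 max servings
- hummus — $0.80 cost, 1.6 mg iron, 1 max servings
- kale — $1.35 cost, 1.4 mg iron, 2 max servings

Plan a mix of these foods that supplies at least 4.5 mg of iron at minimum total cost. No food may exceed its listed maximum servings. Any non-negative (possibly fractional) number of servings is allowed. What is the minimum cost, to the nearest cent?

$1.70

Cost per mg of iron: whole-barley bread $0.2857, hummus $0.5000, kale $0.9643, chicken breast $4.1667.
Take 2 servings of whole-barley bread: +2.8 mg iron for $0.80 (total $0.80, still need 1.7 mg).
Take 1 serving of hummus: +1.6 mg iron for $0.80 (total $1.60, still need 0.1 mg).
Take 0.07143 servings of kale: +0.1 mg iron for $0.10 (total $1.70, still need 0.0 mg).
Greedy by cheapest-per-mg is optimal for a single linear constraint, so the minimum cost is $1.70.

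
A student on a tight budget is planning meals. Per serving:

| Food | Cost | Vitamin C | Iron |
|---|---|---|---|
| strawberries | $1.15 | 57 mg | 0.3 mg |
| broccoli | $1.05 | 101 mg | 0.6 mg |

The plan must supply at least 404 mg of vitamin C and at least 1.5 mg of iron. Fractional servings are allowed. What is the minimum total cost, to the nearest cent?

Check every corner: each single food scaled to meet both minima, and each pair solved so both constraints bind.
strawberries only: max(404/57, 1.5/0.3) = 7.088 servings → $8.15.
broccoli only: max(404/101, 1.5/0.6) = 4 servings → $4.20.
strawberries + broccoli: intersection lies outside the first quadrant.
The minimum over all feasible corners is $4.20.

$4.20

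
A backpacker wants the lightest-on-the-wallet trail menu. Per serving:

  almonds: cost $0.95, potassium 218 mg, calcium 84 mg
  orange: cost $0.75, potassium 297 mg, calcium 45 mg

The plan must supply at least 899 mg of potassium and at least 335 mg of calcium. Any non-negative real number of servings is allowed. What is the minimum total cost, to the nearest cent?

With two linear requirements the optimum uses one or two foods; enumerate the corners.
almonds only: max(899/218, 335/84) = 4.124 servings → $3.92.
orange only: max(899/297, 335/45) = 7.444 servings → $5.58.
almonds + orange with both tight: 3.9 servings and 0.1642 servings → $3.83.
Cheapest feasible corner: $3.83.

$3.83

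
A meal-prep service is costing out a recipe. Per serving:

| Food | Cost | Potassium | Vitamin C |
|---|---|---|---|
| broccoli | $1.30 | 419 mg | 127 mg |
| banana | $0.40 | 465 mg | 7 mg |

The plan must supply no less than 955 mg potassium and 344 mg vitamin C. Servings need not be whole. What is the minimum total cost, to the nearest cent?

An LP optimum is at a vertex; with two nutrient constraints at most two foods are used. Check each candidate.
broccoli only: max(955/419, 344/127) = 2.709 servings → $3.52.
banana only: max(955/465, 344/7) = 49.14 servings → $19.66.
broccoli + banana with both targets exact would need a negative amount; discard.
The minimum over all feasible corners is $3.52.

$3.52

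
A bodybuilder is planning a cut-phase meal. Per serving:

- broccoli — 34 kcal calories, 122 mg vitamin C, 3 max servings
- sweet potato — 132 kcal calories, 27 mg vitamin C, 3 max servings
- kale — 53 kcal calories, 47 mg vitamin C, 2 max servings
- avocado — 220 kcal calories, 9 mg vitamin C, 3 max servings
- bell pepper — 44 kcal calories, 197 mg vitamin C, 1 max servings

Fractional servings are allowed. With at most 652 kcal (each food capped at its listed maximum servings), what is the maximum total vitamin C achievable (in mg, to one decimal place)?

738.2 mg

Vitamin C per kcal: bell pepper 4.477, broccoli 3.588, kale 0.8868, sweet potato 0.2045, avocado 0.04091.
Take 1 serving of bell pepper: uses 44 kcal, +197.0 mg vitamin C (running total 197.0 mg).
Take 3 servings of broccoli: uses 102 kcal, +366.0 mg vitamin C (running total 563.0 mg).
Take 2 servings of kale: uses 106 kcal, +94.0 mg vitamin C (running total 657.0 mg).
Take 3 servings of sweet potato: uses 396 kcal, +81.0 mg vitamin C (running total 738.0 mg).
Take 0.01818 servings of avocado: uses 4 kcal, +0.2 mg vitamin C (running total 738.2 mg).
Greedy by best ratio exhausts the calories allowance optimally: 738.2 mg.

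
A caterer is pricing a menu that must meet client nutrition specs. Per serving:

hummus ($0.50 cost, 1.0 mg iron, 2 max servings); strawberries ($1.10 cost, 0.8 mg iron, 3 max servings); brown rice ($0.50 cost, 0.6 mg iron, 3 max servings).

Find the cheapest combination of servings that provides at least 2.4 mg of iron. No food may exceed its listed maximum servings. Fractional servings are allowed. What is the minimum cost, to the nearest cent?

$1.33

Cost per mg of iron: hummus $0.5000, brown rice $0.8333, strawberries $1.3750.
Take 2 servings of hummus: +2.0 mg iron for $1.00 (total $1.00, still need 0.4 mg).
Take 0.6667 servings of brown rice: +0.4 mg iron for $0.33 (total $1.33, still need 0.0 mg).
Filling from the cheapest source first is optimal under one linear minimum: $1.33.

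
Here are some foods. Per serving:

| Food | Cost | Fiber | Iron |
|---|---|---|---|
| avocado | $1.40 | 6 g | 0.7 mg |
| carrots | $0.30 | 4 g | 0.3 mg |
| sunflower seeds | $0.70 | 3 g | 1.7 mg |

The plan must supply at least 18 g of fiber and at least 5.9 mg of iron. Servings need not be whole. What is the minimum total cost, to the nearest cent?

Compare the cost at each extreme point of the feasible region.
avocado only: max(18/6, 5.9/0.7) = 8.429 servings → $11.80.
carrots only: max(18/4, 5.9/0.3) = 19.67 servings → $5.90.
sunflower seeds only: max(18/3, 5.9/1.7) = 6 servings → $4.20.
avocado + carrots with both targets exact would need a negative amount; discard.
avocado + sunflower seeds with both tight: 1.593 servings and 2.815 servings → $4.20.
carrots + sunflower seeds with both tight: 2.186 servings and 3.085 servings → $2.82.
Cheapest feasible corner: $2.82.

$2.82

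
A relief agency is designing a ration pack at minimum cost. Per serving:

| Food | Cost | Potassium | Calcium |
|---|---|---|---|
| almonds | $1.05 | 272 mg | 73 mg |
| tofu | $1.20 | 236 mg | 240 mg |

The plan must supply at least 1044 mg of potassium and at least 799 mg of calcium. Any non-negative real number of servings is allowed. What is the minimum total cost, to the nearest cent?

$4.88

An LP optimum is at a vertex; with two nutrient constraints at most two foods are used. Check each candidate.
almonds only: max(1044/272, 799/73) = 10.95 servings → $11.49.
tofu only: max(1044/236, 799/240) = 4.424 servings → $5.31.
almonds + tofu with both tight: 1.29 servings and 2.937 servings → $4.88.
The minimum over all feasible corners is $4.88.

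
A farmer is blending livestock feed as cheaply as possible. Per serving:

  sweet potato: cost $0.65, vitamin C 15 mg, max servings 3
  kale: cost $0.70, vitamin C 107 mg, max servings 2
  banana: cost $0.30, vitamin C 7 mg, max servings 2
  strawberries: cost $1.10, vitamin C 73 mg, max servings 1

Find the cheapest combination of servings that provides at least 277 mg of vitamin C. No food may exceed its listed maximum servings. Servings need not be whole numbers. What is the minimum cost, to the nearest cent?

$2.35

Cost per mg of vitamin C: kale $0.0065, strawberries $0.0151, banana $0.0429, sweet potato $0.0433.
Take 2 servings of kale: +214.0 mg vitamin C for $1.40 (total $1.40, still need 63.0 mg).
Take 0.863 servings of strawberries: +63.0 mg vitamin C for $0.95 (total $2.35, still need 0.0 mg).
Filling from the cheapest source first is optimal under one linear minimum: $2.35.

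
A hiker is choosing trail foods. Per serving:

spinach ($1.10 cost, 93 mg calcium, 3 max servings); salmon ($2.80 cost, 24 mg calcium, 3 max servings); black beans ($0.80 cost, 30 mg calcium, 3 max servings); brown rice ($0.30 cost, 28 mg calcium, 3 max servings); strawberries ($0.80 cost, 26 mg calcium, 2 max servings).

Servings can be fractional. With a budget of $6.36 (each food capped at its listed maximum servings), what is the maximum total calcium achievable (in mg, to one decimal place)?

Calcium per dollar: brown rice 93.33, spinach 84.55, black beans 37.5, strawberries 32.5, salmon 8.571.
Take 3 servings of brown rice: spends $0.90, +84.0 mg calcium (running total 84.0 mg).
Take 3 servings of spinach: spends $3.30, +279.0 mg calcium (running total 363.0 mg).
Take 2.7 servings of black beans: spends $2.16, +81.0 mg calcium (running total 444.0 mg).
Greedy by best ratio exhausts the cost allowance optimally: 444.0 mg.

444.0 mg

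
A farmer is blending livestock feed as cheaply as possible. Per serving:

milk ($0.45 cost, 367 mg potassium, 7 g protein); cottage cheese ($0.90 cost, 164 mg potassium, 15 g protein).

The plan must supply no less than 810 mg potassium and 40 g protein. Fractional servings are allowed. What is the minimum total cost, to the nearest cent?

$2.44

At the optimum either one food covers both requirements or two foods hit both targets exactly; no other combination can be cheaper.
milk only: max(810/367, 40/7) = 5.714 servings → $2.57.
cottage cheese only: max(810/164, 40/15) = 4.939 servings → $4.45.
milk + cottage cheese with both tight: 1.283 servings and 2.068 servings → $2.44.
Cheapest feasible corner: $2.44.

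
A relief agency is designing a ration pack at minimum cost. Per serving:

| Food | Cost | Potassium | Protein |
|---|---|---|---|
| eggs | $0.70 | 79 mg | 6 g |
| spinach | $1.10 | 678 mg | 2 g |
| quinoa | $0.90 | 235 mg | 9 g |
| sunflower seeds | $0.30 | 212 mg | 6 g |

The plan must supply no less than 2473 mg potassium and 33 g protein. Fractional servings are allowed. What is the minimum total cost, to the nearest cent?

The cheapest plan sits at a corner of the feasible region — with two constraints it uses at most two foods.
eggs only: max(2473/79, 33/6) = 31.3 servings → $21.91.
spinach only: max(2473/678, 33/2) = 16.5 servings → $18.15.
quinoa only: max(2473/235, 33/9) = 10.52 servings → $9.47.
sunflower seeds only: max(2473/212, 33/6) = 11.67 servings → $3.50.
eggs + spinach with both tight: 4.457 servings and 3.128 servings → $6.56.
eggs + quinoa: the both-tight solution has a negative serving — not a feasible corner.
eggs + sunflower seeds with both targets exact would need a negative amount; discard.
spinach + quinoa with both tight: 2.575 servings and 3.094 servings → $5.62.
spinach + sunflower seeds with both tight: 2.152 servings and 4.783 servings → $3.80.
quinoa + sunflower seeds with both targets exact would need a negative amount; discard.
Cheapest feasible corner: $3.50.

$3.50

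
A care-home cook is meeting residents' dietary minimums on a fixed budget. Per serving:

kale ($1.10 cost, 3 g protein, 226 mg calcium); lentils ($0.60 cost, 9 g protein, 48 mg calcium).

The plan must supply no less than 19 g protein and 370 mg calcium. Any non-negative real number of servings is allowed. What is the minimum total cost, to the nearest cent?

$2.42

With two linear requirements the optimum uses one or two foods; enumerate the corners.
kale only: max(19/3, 370/226) = 6.333 servings → $6.97.
lentils only: max(19/9, 370/48) = 7.708 servings → $4.62.
kale + lentils with both tight: 1.279 servings and 1.685 servings → $2.42.
Cheapest feasible corner: $2.42.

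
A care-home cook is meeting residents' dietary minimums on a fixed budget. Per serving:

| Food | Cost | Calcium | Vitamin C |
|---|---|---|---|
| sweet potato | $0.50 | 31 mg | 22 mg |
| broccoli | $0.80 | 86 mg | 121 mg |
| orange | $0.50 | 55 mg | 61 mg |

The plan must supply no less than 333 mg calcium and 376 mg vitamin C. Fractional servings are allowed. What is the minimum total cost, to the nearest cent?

The cheapest plan sits at a corner of the feasible region — with two constraints it uses at most two foods.
sweet potato only: max(333/31, 376/22) = 17.09 servings → $8.55.
broccoli only: max(333/86, 376/121) = 3.872 servings → $3.10.
orange only: max(333/55, 376/61) = 6.164 servings → $3.08.
sweet potato + broccoli with both tight: 4.28 servings and 2.329 servings → $4.00.
sweet potato + orange: the both-tight solution has a negative serving — not a feasible corner.
broccoli + orange with both tight: 0.2605 servings and 5.647 servings → $3.03.
So the least-cost plan costs $3.03.

$3.03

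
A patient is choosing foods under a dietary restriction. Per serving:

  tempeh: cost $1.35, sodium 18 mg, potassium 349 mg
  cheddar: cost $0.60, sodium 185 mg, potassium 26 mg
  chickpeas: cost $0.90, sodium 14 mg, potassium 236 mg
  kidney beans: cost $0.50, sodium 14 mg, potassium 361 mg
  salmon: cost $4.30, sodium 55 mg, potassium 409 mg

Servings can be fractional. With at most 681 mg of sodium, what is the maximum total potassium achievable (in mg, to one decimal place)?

Potassium per mg sodium: kidney beans 25.79, tempeh 19.39, chickpeas 16.86, salmon 7.436, cheddar 0.1405.
With no serving limits, spend the whole sodium allowance on kidney beans: 681 mg / 14 mg × 361 mg = 17560.1 mg.

17560.1 mg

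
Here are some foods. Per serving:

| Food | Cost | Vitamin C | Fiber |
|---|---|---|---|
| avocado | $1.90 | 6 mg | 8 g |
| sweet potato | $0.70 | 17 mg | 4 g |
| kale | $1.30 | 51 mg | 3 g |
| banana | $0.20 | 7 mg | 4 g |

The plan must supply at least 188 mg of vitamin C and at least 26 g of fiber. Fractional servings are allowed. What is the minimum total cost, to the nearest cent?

$4.88

The cheapest plan sits at a corner of the feasible region — with two constraints it uses at most two foods.
avocado only: max(188/6, 26/8) = 31.33 servings → $59.53.
sweet potato only: max(188/17, 26/4) = 11.06 servings → $7.74.
kale only: max(188/51, 26/3) = 8.667 servings → $11.27.
banana only: max(188/7, 26/4) = 26.86 servings → $5.37.
avocado + sweet potato: the both-tight solution has a negative serving — not a feasible corner.
avocado + kale with both tight: 1.954 servings and 3.456 servings → $8.21.
avocado + banana: the both-tight solution has a negative serving — not a feasible corner.
sweet potato + kale with both tight: 4.98 servings and 2.026 servings → $6.12.
sweet potato + banana with both targets exact would need a negative amount; discard.
kale + banana with both tight: 3.115 servings and 4.164 servings → $4.88.
Cheapest feasible corner: $4.88.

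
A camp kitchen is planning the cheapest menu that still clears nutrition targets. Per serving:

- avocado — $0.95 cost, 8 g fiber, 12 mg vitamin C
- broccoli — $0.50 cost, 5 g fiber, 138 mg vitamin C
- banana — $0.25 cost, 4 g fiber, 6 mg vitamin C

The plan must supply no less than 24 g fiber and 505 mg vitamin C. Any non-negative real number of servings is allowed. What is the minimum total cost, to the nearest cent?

Minimising a linear cost over {fiber ≥ 24, vitamin C ≥ 505, servings ≥ 0} — the optimum is at a vertex, using one or two foods.
avocado only: max(24/8, 505/12) = 42.08 servings → $39.98.
broccoli only: max(24/5, 505/138) = 4.8 servings → $2.40.
banana only: max(24/4, 505/6) = 84.17 servings → $21.04.
avocado + broccoli with both tight: 0.7538 servings and 3.594 servings → $2.51.
avocado + banana (both tight): parallel constraints — no distinct corner.
broccoli + banana with both tight: 3.594 servings and 1.508 servings → $2.17.
Cheapest feasible corner: $2.17.

$2.17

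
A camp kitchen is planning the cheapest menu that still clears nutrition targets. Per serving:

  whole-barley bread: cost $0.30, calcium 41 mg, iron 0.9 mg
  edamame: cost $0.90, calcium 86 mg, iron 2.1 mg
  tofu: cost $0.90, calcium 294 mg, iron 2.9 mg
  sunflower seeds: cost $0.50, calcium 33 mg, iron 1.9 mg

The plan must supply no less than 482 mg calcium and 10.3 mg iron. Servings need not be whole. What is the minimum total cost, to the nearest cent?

$2.88

Two binding constraints pin down two serving amounts, so the optimal mix uses at most two foods. The candidates are each food alone (scaled to the tighter of calcium/iron) and each pair with both constraints tight.
whole-barley bread only: max(482/41, 10.3/0.9) = 11.76 servings → $3.53.
edamame only: max(482/86, 10.3/2.1) = 5.605 servings → $5.04.
tofu only: max(482/294, 10.3/2.9) = 3.552 servings → $3.20.
sunflower seeds only: max(482/33, 10.3/1.9) = 14.61 servings → $7.30.
whole-barley bread + edamame with both targets exact would need a negative amount; discard.
whole-barley bread + tofu with both tight: 11.19 servings and 0.07893 servings → $3.43.
whole-barley bread + sunflower seeds: the both-tight solution has a negative serving — not a feasible corner.
edamame + tofu with both tight: 4.43 servings and 0.3435 servings → $4.30.
edamame + sunflower seeds: the both-tight solution has a negative serving — not a feasible corner.
tofu + sunflower seeds with both tight: 1.244 servings and 3.522 servings → $2.88.
The minimum over all feasible corners is $2.88.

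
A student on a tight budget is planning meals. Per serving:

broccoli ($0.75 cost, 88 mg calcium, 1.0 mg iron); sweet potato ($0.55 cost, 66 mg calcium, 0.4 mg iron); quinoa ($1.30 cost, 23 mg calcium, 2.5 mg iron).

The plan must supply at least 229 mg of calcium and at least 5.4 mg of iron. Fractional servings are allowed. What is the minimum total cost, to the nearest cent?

The cheapest plan sits at a corner of the feasible region — with two constraints it uses at most two foods.
broccoli only: max(229/88, 5.4/1.0) = 5.4 servings → $4.05.
sweet potato only: max(229/66, 5.4/0.4) = 13.5 servings → $7.42.
quinoa only: max(229/23, 5.4/2.5) = 9.957 servings → $12.94.
broccoli + sweet potato: the both-tight solution has a negative serving — not a feasible corner.
broccoli + quinoa with both tight: 2.276 servings and 1.25 servings → $3.33.
sweet potato + quinoa with both tight: 2.877 servings and 1.7 servings → $3.79.
Cheapest feasible corner: $3.33.

$3.33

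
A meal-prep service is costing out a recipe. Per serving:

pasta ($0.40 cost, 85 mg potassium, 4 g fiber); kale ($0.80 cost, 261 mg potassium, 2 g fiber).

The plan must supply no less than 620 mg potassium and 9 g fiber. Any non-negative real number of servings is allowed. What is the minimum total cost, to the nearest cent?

$2.08

At the optimum either one food covers both requirements or two foods hit both targets exactly; no other combination can be cheaper.
pasta only: max(620/85, 9/4) = 7.294 servings → $2.92.
kale only: max(620/261, 9/2) = 4.5 servings → $3.60.
pasta + kale with both tight: 1.269 servings and 1.962 servings → $2.08.
So the least-cost plan costs $2.08.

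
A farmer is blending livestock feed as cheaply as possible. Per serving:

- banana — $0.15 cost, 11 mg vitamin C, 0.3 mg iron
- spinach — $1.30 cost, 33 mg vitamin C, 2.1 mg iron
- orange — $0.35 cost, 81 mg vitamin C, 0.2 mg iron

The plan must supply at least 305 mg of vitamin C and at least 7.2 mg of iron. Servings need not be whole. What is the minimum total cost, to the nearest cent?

A basic optimal solution has at most two foods positive. Try each food alone and each pair with both targets met exactly.
banana only: max(305/11, 7.2/0.3) = 27.73 servings → $4.16.
spinach only: max(305/33, 7.2/2.1) = 9.242 servings → $12.02.
orange only: max(305/81, 7.2/0.2) = 36 servings → $12.60.
banana + spinach: intersection lies outside the first quadrant.
banana + orange with both tight: 23.63 servings and 0.5566 servings → $3.74.
spinach + orange with both tight: 3.194 servings and 2.464 servings → $5.01.
So the least-cost plan costs $3.74.

$3.74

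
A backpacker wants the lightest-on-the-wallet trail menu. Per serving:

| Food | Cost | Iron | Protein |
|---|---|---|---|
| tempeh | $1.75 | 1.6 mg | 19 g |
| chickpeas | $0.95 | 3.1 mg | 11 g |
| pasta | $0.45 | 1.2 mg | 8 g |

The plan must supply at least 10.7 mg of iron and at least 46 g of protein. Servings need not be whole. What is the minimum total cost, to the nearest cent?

$3.46

This is a tiny linear program; its minimum lies at a vertex of the feasible set. List the vertices and price them.
tempeh only: max(10.7/1.6, 46/19) = 6.688 servings → $11.70.
chickpeas only: max(10.7/3.1, 46/11) = 4.182 servings → $3.97.
pasta only: max(10.7/1.2, 46/8) = 8.917 servings → $4.01.
tempeh + chickpeas with both tight: 0.6029 servings and 3.14 servings → $4.04.
tempeh + pasta: intersection lies outside the first quadrant.
chickpeas + pasta with both tight: 2.621 servings and 2.147 servings → $3.46.
Cheapest feasible corner: $3.46.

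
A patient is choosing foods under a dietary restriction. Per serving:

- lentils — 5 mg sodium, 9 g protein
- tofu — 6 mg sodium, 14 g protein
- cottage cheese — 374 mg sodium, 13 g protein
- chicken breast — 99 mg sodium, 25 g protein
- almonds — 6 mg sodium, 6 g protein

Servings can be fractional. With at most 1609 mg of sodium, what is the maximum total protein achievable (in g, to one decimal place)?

Protein per mg sodium: tofu 2.333, lentils 1.8, almonds 1, chicken breast 0.2525, cottage cheese 0.03476.
With no serving limits, spend the whole sodium allowance on tofu: 1609 mg / 6 mg × 14 g = 3754.3 g.

3754.3 g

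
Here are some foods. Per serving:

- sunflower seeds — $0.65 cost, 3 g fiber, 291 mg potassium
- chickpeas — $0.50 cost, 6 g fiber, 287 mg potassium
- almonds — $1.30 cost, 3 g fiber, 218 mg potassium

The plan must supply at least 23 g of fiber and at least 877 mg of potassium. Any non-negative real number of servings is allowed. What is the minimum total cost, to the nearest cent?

$1.92

With two linear requirements the optimum uses one or two foods; enumerate the corners.
sunflower seeds only: max(23/3, 877/291) = 7.667 servings → $4.98.
chickpeas only: max(23/6, 877/287) = 3.833 servings → $1.92.
almonds only: max(23/3, 877/218) = 7.667 servings → $9.97.
sunflower seeds + chickpeas with both targets exact would need a negative amount; discard.
sunflower seeds + almonds with both targets exact would need a negative amount; discard.
chickpeas + almonds: the both-tight solution has a negative serving — not a feasible corner.
The minimum over all feasible corners is $1.92.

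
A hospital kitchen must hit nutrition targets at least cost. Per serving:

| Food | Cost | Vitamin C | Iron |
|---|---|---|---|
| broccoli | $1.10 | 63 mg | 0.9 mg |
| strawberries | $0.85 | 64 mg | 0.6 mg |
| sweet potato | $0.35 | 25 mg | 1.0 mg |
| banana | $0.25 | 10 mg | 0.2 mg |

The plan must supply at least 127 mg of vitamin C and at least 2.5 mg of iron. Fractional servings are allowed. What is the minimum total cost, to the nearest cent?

An LP optimum is at a vertex; with two nutrient constraints at most two foods are used. Check each candidate.
broccoli only: max(127/63, 2.5/0.9) = 2.778 servings → $3.06.
strawberries only: max(127/64, 2.5/0.6) = 4.167 servings → $3.54.
sweet potato only: max(127/25, 2.5/1.0) = 5.08 servings → $1.78.
banana only: max(127/10, 2.5/0.2) = 12.7 servings → $3.17.
broccoli + strawberries: the both-tight solution has a negative serving — not a feasible corner.
broccoli + sweet potato with both tight: 1.593 servings and 1.067 servings → $2.13.
broccoli + banana with both tight: 0.1111 servings and 12 servings → $3.12.
strawberries + sweet potato with both tight: 1.316 servings and 1.71 servings → $1.72.
strawberries + banana with both tight: 0.05882 servings and 12.32 servings → $3.13.
sweet potato + banana: intersection lies outside the first quadrant.
So the least-cost plan costs $1.72.

$1.72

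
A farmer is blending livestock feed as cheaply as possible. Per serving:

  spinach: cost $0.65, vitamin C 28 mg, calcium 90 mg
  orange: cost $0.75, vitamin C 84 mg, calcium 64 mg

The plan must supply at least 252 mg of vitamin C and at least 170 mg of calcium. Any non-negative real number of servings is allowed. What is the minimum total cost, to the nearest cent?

For a min-cost LP with two ≥-constraints, a basic feasible solution has at most two positive variables.
spinach only: max(252/28, 170/90) = 9 servings → $5.85.
orange only: max(252/84, 170/64) = 3 servings → $2.25.
spinach + orange: intersection lies outside the first quadrant.
The minimum over all feasible corners is $2.25.

$2.25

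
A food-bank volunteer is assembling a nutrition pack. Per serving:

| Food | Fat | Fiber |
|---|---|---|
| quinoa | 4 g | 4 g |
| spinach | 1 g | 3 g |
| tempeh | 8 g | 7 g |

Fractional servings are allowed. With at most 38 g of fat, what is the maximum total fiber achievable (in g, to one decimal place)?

114.0 g

Fiber per g fat: spinach 3, quinoa 1, tempeh 0.875.
With no serving limits, spend the whole fat allowance on spinach: 38 g / 1 g × 3 g = 114.0 g.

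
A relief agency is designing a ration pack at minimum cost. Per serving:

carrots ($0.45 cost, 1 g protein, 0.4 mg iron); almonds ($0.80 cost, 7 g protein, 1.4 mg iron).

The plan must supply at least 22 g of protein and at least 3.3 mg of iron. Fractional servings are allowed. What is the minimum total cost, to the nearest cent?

At the optimum either one food covers both requirements or two foods hit both targets exactly; no other combination can be cheaper.
carrots only: max(22/1, 3.3/0.4) = 22 servings → $9.90.
almonds only: max(22/7, 3.3/1.4) = 3.143 servings → $2.51.
carrots + almonds: the both-tight solution has a negative serving — not a feasible corner.
So the least-cost plan costs $2.51.

$2.51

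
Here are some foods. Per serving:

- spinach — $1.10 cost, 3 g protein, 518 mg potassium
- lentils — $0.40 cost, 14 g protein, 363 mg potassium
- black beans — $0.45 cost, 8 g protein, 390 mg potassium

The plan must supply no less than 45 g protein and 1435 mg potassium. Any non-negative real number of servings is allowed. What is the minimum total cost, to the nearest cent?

Compare the cost at each extreme point of the feasible region.
spinach only: max(45/3, 1435/518) = 15 servings → $16.50.
lentils only: max(45/14, 1435/363) = 3.953 servings → $1.58.
black beans only: max(45/8, 1435/390) = 5.625 servings → $2.53.
spinach + lentils with both tight: 0.6093 servings and 3.084 servings → $1.90.
spinach + black beans: the both-tight solution has a negative serving — not a feasible corner.
lentils + black beans with both tight: 2.375 servings and 1.469 servings → $1.61.
So the least-cost plan costs $1.58.

$1.58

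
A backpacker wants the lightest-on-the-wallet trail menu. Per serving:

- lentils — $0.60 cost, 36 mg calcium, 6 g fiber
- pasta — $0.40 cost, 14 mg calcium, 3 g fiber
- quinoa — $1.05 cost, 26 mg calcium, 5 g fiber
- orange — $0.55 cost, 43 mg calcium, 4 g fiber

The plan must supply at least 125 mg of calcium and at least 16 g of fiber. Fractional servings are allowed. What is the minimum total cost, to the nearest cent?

A basic optimal solution has at most two foods positive. Try each food alone and each pair with both targets met exactly.
lentils only: max(125/36, 16/6) = 3.472 servings → $2.08.
pasta only: max(125/14, 16/3) = 8.929 servings → $3.57.
quinoa only: max(125/26, 16/5) = 4.808 servings → $5.05.
orange only: max(125/43, 16/4) = 4 servings → $2.20.
lentils + pasta: intersection lies outside the first quadrant.
lentils + quinoa with both targets exact would need a negative amount; discard.
lentils + orange with both tight: 1.649 servings and 1.526 servings → $1.83.
pasta + quinoa: the both-tight solution has a negative serving — not a feasible corner.
pasta + orange with both tight: 2.575 servings and 2.068 servings → $2.17.
quinoa + orange with both tight: 1.694 servings and 1.883 servings → $2.81.
Cheapest feasible corner: $1.83.

$1.83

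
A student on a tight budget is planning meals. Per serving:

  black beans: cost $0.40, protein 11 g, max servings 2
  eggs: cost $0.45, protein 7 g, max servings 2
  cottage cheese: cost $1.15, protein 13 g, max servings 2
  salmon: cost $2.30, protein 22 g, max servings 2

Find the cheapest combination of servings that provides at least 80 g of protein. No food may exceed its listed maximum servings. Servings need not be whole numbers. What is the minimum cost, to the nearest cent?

$5.88

Cost per g of protein: black beans $0.0364, eggs $0.0643, cottage cheese $0.0885, salmon $0.1045.
Take 2 servings of black beans: +22.0 g protein for $0.80 (total $0.80, still need 58.0 g).
Take 2 servings of eggs: +14.0 g protein for $0.90 (total $1.70, still need 44.0 g).
Take 2 servings of cottage cheese: +26.0 g protein for $2.30 (total $4.00, still need 18.0 g).
Take 0.8182 servings of salmon: +18.0 g protein for $1.88 (total $5.88, still need 0.0 g).
Greedy by cheapest-per-g is optimal for a single linear constraint, so the minimum cost is $5.88.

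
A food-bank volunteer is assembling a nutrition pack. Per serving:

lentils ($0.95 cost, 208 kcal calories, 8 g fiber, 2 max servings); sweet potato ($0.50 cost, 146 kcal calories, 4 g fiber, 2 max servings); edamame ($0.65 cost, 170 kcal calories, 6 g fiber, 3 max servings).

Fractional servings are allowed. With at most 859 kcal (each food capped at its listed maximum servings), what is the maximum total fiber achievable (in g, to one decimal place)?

31.6 g

Fiber per kcal: lentils 0.03846, edamame 0.03529, sweet potato 0.0274.
Take 2 servings of lentils: uses 416 kcal, +16.0 g fiber (running total 16.0 g).
Take 2.606 servings of edamame: uses 443 kcal, +15.6 g fiber (running total 31.6 g).
Greedy by best ratio exhausts the calories allowance optimally: 31.6 g.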